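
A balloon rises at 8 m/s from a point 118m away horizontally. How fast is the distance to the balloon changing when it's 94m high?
188√5690/2845 ≈ 4.985 m/s

z² = 118² + y²
z = √(118² + 94²) = 2√5690
dz/dt = y/z · dy/dt = 94/(2√5690) · 8 = 188√5690/2845 ≈ 4.985 m/s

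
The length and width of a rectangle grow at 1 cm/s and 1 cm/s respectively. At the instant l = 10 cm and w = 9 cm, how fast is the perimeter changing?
4 cm/s

P = 2(l + w)
dP/dt = 2(dl/dt + dw/dt) = 2(1 + 1) = 4 cm/s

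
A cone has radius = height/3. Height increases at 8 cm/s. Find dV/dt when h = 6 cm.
32π cm³/s

V = (1/3)π(h/3)²h = πh³/27
dV/dt = πh²/9 · 8
At h = 6: dV/dt = 32π cm³/s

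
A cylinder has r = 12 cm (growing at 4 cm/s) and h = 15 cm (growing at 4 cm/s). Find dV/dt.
2016π cm³/s

V = πr²h
dV/dt = 2πrh·dr/dt + πr²·dh/dt
= 2π(12)(15)(4) + π(12)²(4)
= 2016π cm³/s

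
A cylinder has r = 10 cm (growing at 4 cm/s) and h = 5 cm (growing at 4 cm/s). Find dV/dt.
800π cm³/s

V = πr²h
dV/dt = 2πrh·dr/dt + πr²·dh/dt
= 2π(10)(5)(4) + π(10)²(4)
= 800π cm³/s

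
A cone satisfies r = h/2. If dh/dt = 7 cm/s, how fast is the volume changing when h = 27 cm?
5103π/4 cm³/s

V = (1/3)π(h/2)²h = πh³/12
dV/dt = πh²/4 · 7
At h = 27: dV/dt = 5103π/4 cm³/s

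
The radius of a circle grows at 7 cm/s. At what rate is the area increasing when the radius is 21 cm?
294π cm²/s

A = πr²
dA/dt = 2πr · dr/dt = 2π(21)(7) = 294π cm²/s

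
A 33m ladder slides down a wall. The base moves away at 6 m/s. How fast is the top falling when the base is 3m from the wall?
√30/10 ≈ 0.5477 m/s

x² + y² = 33²
2x·dx/dt + 2y·dy/dt = 0
dy/dt = -x/y · dx/dt = -3/(6√30) · 6 = -√30/10 m/s
The top is descending at √30/10 ≈ 0.5477 m/s.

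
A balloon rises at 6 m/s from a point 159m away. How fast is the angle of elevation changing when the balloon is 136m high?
0.021792 rad/s

tan(θ) = y/159
sec²(θ) · dθ/dt = (1/159) · dy/dt
dθ/dt = cos²(θ)/159 · 6 = 159/(159² + 136²) · 6
dθ/dt = 0.021792 rad/s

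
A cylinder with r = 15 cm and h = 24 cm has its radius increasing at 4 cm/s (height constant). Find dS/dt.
432π cm²/s

S = 2πrh + 2πr² (lateral + bases)
dS/dt = (2πh + 4πr)·dr/dt = (2π·24 + 4π·15)·4
= 432π cm²/s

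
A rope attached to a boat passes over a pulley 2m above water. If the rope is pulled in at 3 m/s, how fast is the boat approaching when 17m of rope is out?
17√285/95 ≈ 3.021 m/s

rope² = x² + 2²
x = √(17² - 2²) = √285
dx/dt = (rope/x) · d(rope)/dt = (17/√285) · (-3) = -17√285/95 m/s
The boat approaches at 17√285/95 ≈ 3.021 m/s.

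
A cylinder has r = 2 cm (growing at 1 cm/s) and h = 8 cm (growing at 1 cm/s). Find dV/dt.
36π cm³/s

V = πr²h
dV/dt = 2πrh·dr/dt + πr²·dh/dt
= 2π(2)(8)(1) + π(2)²(1)
= 36π cm³/s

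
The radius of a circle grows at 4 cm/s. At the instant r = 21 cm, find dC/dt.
8π cm/s

C = 2πr
dC/dt = 2π · dr/dt = 2π · 4 = 8π cm/s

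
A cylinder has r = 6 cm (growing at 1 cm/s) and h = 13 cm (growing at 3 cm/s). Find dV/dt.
264π cm³/s

V = πr²h
dV/dt = 2πrh·dr/dt + πr²·dh/dt
= 2π(6)(13)(1) + π(6)²(3)
= 264π cm³/s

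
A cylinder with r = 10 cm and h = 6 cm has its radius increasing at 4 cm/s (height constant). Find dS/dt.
208π cm²/s

S = 2πrh + 2πr² (lateral + bases)
dS/dt = (2πh + 4πr)·dr/dt = (2π·6 + 4π·10)·4
= 208π cm²/s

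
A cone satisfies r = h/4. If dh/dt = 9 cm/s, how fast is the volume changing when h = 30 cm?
2025π/4 cm³/s

V = (1/3)π(h/4)²h = πh³/48
dV/dt = πh²/16 · 9
At h = 30: dV/dt = 2025π/4 cm³/s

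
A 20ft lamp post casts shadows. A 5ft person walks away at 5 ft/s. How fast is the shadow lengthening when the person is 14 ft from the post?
5/3 ft/s

By similar triangles: 20/(x+s) = 5/s
Solving: s = 5x/15
ds/dt = 5/15 · dx/dt = 1/3 · 5 = 5/3 ft/s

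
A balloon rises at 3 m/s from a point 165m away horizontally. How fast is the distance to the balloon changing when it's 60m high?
12√137/137 ≈ 1.025 m/s

z² = 165² + y²
z = √(165² + 60²) = 15√137
dz/dt = y/z · dy/dt = 60/(15√137) · 3 = 12√137/137 ≈ 1.025 m/s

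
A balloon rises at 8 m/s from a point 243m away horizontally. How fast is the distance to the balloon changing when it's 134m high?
1072√77005/77005 ≈ 3.863 m/s

z² = 243² + y²
z = √(243² + 134²) = √77005
dz/dt = y/z · dy/dt = 134/√77005 · 8 = 1072√77005/77005 ≈ 3.863 m/s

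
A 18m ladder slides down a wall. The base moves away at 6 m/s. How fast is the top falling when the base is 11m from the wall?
66√203/203 ≈ 4.632 m/s

x² + y² = 18²
2x·dx/dt + 2y·dy/dt = 0
dy/dt = -x/y · dx/dt = -11/√203 · 6 = -66√203/203 m/s
The top is descending at 66√203/203 ≈ 4.632 m/s.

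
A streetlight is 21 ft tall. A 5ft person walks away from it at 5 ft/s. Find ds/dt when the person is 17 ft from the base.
25/16 ft/s

By similar triangles: 21/(x+s) = 5/s
Solving: s = 5x/16
ds/dt = 5/16 · dx/dt = 5/16 · 5 = 25/16 ft/s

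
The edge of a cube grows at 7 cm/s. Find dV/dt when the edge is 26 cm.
14196 cm³/s

V = s³
dV/dt = 3s² · ds/dt = 3·26²·7 = 14196 cm³/s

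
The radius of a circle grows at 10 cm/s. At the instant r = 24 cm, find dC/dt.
20π cm/s

C = 2πr
dC/dt = 2π · dr/dt = 2π · 10 = 20π cm/s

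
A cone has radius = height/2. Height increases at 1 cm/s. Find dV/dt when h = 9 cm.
81π/4 cm³/s

V = (1/3)π(h/2)²h = πh³/12
dV/dt = πh²/4 · 1
At h = 9: dV/dt = 81π/4 cm³/s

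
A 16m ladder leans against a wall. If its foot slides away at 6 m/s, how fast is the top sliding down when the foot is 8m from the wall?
2√3 ≈ 3.464 m/s

x² + y² = 16²
2x·dx/dt + 2y·dy/dt = 0
dy/dt = -x/y · dx/dt = -8/(8√3) · 6 = -2√3 m/s
The top is descending at 2√3 ≈ 3.464 m/s.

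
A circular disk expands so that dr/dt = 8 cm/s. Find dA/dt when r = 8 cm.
128π cm²/s

A = πr²
dA/dt = 2πr · dr/dt = 2π(8)(8) = 128π cm²/s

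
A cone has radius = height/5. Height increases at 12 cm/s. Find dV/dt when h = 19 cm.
4332π/25 cm³/s

V = (1/3)π(h/5)²h = πh³/75
dV/dt = πh²/25 · 12
At h = 19: dV/dt = 4332π/25 cm³/s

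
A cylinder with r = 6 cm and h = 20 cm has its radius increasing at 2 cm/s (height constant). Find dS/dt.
128π cm²/s

S = 2πrh + 2πr² (lateral + bases)
dS/dt = (2πh + 4πr)·dr/dt = (2π·20 + 4π·6)·2
= 128π cm²/s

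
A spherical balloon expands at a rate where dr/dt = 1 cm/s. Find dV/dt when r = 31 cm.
3844π cm³/s

V = (4/3)πr³
dV/dt = dV/dr · dr/dt = 4πr² · 1
At r = 31: dV/dt = 3844π cm³/s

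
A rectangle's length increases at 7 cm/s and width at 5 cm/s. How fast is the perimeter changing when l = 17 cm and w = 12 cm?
24 cm/s

P = 2(l + w)
dP/dt = 2(dl/dt + dw/dt) = 2(7 + 5) = 24 cm/s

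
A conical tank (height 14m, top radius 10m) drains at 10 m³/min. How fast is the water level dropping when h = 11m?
98/(605π) ≈ 0.05156 m/min

r/h = 10/14, so r = (5/7)h
V = (1/3)πr²h = (1/3)π((5/7)h)²h = (25/147)πh³
dV/dh = (25/49)πh²
dh/dt = (dV/dt)/(dV/dh) = -10/((25/49)π·11²) = -98/(605π) m/min
The level is dropping at 98/(605π) ≈ 0.05156 m/min.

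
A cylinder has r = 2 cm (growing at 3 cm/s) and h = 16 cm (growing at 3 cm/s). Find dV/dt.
204π cm³/s

V = πr²h
dV/dt = 2πrh·dr/dt + πr²·dh/dt
= 2π(2)(16)(3) + π(2)²(3)
= 204π cm³/s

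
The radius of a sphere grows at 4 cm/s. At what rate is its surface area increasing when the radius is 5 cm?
160π cm²/s

S = 4πr²
dS/dt = dS/dr · dr/dt = 8πr · 4
At r = 5: dS/dt = 160π cm²/s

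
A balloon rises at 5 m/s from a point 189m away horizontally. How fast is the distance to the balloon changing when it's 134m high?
670√53677/53677 ≈ 2.892 m/s

z² = 189² + y²
z = √(189² + 134²) = √53677
dz/dt = y/z · dy/dt = 134/√53677 · 5 = 670√53677/53677 ≈ 2.892 m/s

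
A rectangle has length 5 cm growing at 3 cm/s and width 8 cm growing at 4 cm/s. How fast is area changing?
44 cm²/s

A = lw
dA/dt = w·dl/dt + l·dw/dt = 8·3 + 5·4 = 44 cm²/s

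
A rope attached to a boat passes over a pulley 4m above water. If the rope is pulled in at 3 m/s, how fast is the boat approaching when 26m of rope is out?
13√165/55 ≈ 3.036 m/s

rope² = x² + 4²
x = √(26² - 4²) = 2√165
dx/dt = (rope/x) · d(rope)/dt = (26/(2√165)) · (-3) = -13√165/55 m/s
The boat approaches at 13√165/55 ≈ 3.036 m/s.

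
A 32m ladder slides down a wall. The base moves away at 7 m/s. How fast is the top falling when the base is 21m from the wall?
147√583/583 ≈ 6.088 m/s

x² + y² = 32²
2x·dx/dt + 2y·dy/dt = 0
dy/dt = -x/y · dx/dt = -21/√583 · 7 = -147√583/583 m/s
The top is descending at 147√583/583 ≈ 6.088 m/s.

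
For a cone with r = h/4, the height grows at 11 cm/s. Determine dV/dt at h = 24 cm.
396π cm³/s

V = (1/3)π(h/4)²h = πh³/48
dV/dt = πh²/16 · 11
At h = 24: dV/dt = 396π cm³/s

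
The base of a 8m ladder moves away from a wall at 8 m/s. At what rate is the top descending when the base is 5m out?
40√39/39 ≈ 6.405 m/s

x² + y² = 8²
2x·dx/dt + 2y·dy/dt = 0
dy/dt = -x/y · dx/dt = -5/√39 · 8 = -40√39/39 m/s
The top is descending at 40√39/39 ≈ 6.405 m/s.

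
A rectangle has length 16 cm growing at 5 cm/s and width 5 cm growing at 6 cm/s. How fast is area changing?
121 cm²/s

A = lw
dA/dt = w·dl/dt + l·dw/dt = 5·5 + 16·6 = 121 cm²/s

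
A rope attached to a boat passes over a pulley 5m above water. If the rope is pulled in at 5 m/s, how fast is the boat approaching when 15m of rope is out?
15√2/4 ≈ 5.303 m/s

rope² = x² + 5²
x = √(15² - 5²) = 10√2
dx/dt = (rope/x) · d(rope)/dt = (15/(10√2)) · (-5) = -15√2/4 m/s
The boat approaches at 15√2/4 ≈ 5.303 m/s.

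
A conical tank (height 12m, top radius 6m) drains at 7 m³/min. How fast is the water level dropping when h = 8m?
7/(16π) ≈ 0.1393 m/min

r/h = 6/12, so r = (1/2)h
V = (1/3)πr²h = (1/3)π((1/2)h)²h = (1/12)πh³
dV/dh = (1/4)πh²
dh/dt = (dV/dt)/(dV/dh) = -7/((1/4)π·8²) = -7/(16π) m/min
The level is dropping at 7/(16π) ≈ 0.1393 m/min.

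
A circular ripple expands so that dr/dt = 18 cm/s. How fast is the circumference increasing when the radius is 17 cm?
36π cm/s

C = 2πr
dC/dt = 2π · dr/dt = 2π · 18 = 36π cm/s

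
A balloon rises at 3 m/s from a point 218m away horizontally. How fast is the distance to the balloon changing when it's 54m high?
81√12610/12610 ≈ 0.7213 m/s

z² = 218² + y²
z = √(218² + 54²) = 2√12610
dz/dt = y/z · dy/dt = 54/(2√12610) · 3 = 81√12610/12610 ≈ 0.7213 m/s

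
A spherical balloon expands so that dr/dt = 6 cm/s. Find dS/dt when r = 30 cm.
1440π cm²/s

S = 4πr²
dS/dt = dS/dr · dr/dt = 8πr · 6
At r = 30: dS/dt = 1440π cm²/s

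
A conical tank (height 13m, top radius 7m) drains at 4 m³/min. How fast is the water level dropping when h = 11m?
676/(5929π) ≈ 0.03629 m/min

r/h = 7/13, so r = (7/13)h
V = (1/3)πr²h = (1/3)π((7/13)h)²h = (49/507)πh³
dV/dh = (49/169)πh²
dh/dt = (dV/dt)/(dV/dh) = -4/((49/169)π·11²) = -676/(5929π) m/min
The level is dropping at 676/(5929π) ≈ 0.03629 m/min.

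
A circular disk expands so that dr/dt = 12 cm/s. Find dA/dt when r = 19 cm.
456π cm²/s

A = πr²
dA/dt = 2πr · dr/dt = 2π(19)(12) = 456π cm²/s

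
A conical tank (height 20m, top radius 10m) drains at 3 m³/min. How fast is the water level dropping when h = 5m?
12/(25π) ≈ 0.1528 m/min

r/h = 10/20, so r = (1/2)h
V = (1/3)πr²h = (1/3)π((1/2)h)²h = (1/12)πh³
dV/dh = (1/4)πh²
dh/dt = (dV/dt)/(dV/dh) = -3/((1/4)π·5²) = -12/(25π) m/min
The level is dropping at 12/(25π) ≈ 0.1528 m/min.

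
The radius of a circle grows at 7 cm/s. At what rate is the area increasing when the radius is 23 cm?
322π cm²/s

A = πr²
dA/dt = 2πr · dr/dt = 2π(23)(7) = 322π cm²/s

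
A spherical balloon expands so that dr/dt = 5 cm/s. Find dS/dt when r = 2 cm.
80π cm²/s

S = 4πr²
dS/dt = dS/dr · dr/dt = 8πr · 5
At r = 2: dS/dt = 80π cm²/s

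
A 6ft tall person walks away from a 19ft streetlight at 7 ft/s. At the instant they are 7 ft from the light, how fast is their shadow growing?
42/13 ft/s

By similar triangles: 19/(x+s) = 6/s
Solving: s = 6x/13
ds/dt = 6/13 · dx/dt = 6/13 · 7 = 42/13 ft/s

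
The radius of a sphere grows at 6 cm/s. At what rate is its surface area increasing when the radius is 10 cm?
480π cm²/s

S = 4πr²
dS/dt = dS/dr · dr/dt = 8πr · 6
At r = 10: dS/dt = 480π cm²/s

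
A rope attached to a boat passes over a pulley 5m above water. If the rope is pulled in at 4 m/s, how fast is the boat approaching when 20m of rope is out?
16√15/15 ≈ 4.131 m/s

rope² = x² + 5²
x = √(20² - 5²) = 5√15
dx/dt = (rope/x) · d(rope)/dt = (20/(5√15)) · (-4) = -16√15/15 m/s
The boat approaches at 16√15/15 ≈ 4.131 m/s.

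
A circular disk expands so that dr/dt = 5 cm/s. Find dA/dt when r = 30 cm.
300π cm²/s

A = πr²
dA/dt = 2πr · dr/dt = 2π(30)(5) = 300π cm²/s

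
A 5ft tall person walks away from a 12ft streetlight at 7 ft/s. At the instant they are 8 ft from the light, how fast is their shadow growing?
5 ft/s

By similar triangles: 12/(x+s) = 5/s
Solving: s = 5x/7
ds/dt = 5/7 · dx/dt = 5/7 · 7 = 5 ft/s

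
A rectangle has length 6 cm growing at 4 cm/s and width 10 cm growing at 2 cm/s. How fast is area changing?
52 cm²/s

A = lw
dA/dt = w·dl/dt + l·dw/dt = 10·4 + 6·2 = 52 cm²/s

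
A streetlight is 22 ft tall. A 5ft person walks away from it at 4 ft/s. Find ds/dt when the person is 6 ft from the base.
20/17 ft/s

By similar triangles: 22/(x+s) = 5/s
Solving: s = 5x/17
ds/dt = 5/17 · dx/dt = 5/17 · 4 = 20/17 ft/s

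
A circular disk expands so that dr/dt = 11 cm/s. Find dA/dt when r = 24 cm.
528π cm²/s

A = πr²
dA/dt = 2πr · dr/dt = 2π(24)(11) = 528π cm²/s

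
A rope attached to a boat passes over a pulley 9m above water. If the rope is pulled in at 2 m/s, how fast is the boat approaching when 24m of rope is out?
16√55/55 ≈ 2.157 m/s

rope² = x² + 9²
x = √(24² - 9²) = 3√55
dx/dt = (rope/x) · d(rope)/dt = (24/(3√55)) · (-2) = -16√55/55 m/s
The boat approaches at 16√55/55 ≈ 2.157 m/s.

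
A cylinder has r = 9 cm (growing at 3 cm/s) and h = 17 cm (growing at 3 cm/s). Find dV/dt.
1161π cm³/s

V = πr²h
dV/dt = 2πrh·dr/dt + πr²·dh/dt
= 2π(9)(17)(3) + π(9)²(3)
= 1161π cm³/s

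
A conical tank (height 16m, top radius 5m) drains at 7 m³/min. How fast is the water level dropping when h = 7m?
256/(175π) ≈ 0.4656 m/min

r/h = 5/16, so r = (5/16)h
V = (1/3)πr²h = (1/3)π((5/16)h)²h = (25/768)πh³
dV/dh = (25/256)πh²
dh/dt = (dV/dt)/(dV/dh) = -7/((25/256)π·7²) = -256/(175π) m/min
The level is dropping at 256/(175π) ≈ 0.4656 m/min.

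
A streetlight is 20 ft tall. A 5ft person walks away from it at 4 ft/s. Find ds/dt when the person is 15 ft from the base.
4/3 ft/s

By similar triangles: 20/(x+s) = 5/s
Solving: s = 5x/15
ds/dt = 5/15 · dx/dt = 1/3 · 4 = 4/3 ft/s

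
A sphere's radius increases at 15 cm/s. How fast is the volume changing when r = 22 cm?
29040π cm³/s

V = (4/3)πr³
dV/dt = dV/dr · dr/dt = 4πr² · 15
At r = 22: dV/dt = 29040π cm³/s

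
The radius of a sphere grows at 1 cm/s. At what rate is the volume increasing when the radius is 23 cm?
2116π cm³/s

V = (4/3)πr³
dV/dt = dV/dr · dr/dt = 4πr² · 1
At r = 23: dV/dt = 2116π cm³/s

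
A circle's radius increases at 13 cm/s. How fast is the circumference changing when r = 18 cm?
26π cm/s

C = 2πr
dC/dt = 2π · dr/dt = 2π · 13 = 26π cm/s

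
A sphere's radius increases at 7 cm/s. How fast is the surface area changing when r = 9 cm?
504π cm²/s

S = 4πr²
dS/dt = dS/dr · dr/dt = 8πr · 7
At r = 9: dS/dt = 504π cm²/s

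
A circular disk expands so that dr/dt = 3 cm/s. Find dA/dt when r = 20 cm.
120π cm²/s

A = πr²
dA/dt = 2πr · dr/dt = 2π(20)(3) = 120π cm²/s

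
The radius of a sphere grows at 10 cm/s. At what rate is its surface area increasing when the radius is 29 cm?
2320π cm²/s

S = 4πr²
dS/dt = dS/dr · dr/dt = 8πr · 10
At r = 29: dS/dt = 2320π cm²/s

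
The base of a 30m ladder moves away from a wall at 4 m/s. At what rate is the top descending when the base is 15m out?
4√3/3 ≈ 2.309 m/s

x² + y² = 30²
2x·dx/dt + 2y·dy/dt = 0
dy/dt = -x/y · dx/dt = -15/(15√3) · 4 = -4√3/3 m/s
The top is descending at 4√3/3 ≈ 2.309 m/s.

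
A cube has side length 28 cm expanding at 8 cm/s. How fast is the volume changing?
18816 cm³/s

V = s³
dV/dt = 3s² · ds/dt = 3·28²·8 = 18816 cm³/s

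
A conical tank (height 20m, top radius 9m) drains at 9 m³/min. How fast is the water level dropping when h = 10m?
4/(9π) ≈ 0.1415 m/min

r/h = 9/20, so r = (9/20)h
V = (1/3)πr²h = (1/3)π((9/20)h)²h = (27/400)πh³
dV/dh = (81/400)πh²
dh/dt = (dV/dt)/(dV/dh) = -9/((81/400)π·10²) = -4/(9π) m/min
The level is dropping at 4/(9π) ≈ 0.1415 m/min.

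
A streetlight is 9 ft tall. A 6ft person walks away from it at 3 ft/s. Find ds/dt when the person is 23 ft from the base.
6 ft/s

By similar triangles: 9/(x+s) = 6/s
Solving: s = 6x/3
ds/dt = 6/3 · dx/dt = 2 · 3 = 6 ft/s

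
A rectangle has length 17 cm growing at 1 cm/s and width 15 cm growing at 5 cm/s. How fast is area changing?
100 cm²/s

A = lw
dA/dt = w·dl/dt + l·dw/dt = 15·1 + 17·5 = 100 cm²/s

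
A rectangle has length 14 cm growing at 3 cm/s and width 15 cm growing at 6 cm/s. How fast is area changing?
129 cm²/s

A = lw
dA/dt = w·dl/dt + l·dw/dt = 15·3 + 14·6 = 129 cm²/s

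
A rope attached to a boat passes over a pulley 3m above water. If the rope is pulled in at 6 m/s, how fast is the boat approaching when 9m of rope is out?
9√2/2 ≈ 6.364 m/s

rope² = x² + 3²
x = √(9² - 3²) = 6√2
dx/dt = (rope/x) · d(rope)/dt = (9/(6√2)) · (-6) = -9√2/2 m/s
The boat approaches at 9√2/2 ≈ 6.364 m/s.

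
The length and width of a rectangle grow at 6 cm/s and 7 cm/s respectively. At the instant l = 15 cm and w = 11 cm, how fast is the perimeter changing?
26 cm/s

P = 2(l + w)
dP/dt = 2(dl/dt + dw/dt) = 2(6 + 7) = 26 cm/s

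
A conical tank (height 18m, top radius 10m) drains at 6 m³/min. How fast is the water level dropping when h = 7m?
486/(1225π) ≈ 0.1263 m/min

r/h = 10/18, so r = (5/9)h
V = (1/3)πr²h = (1/3)π((5/9)h)²h = (25/243)πh³
dV/dh = (25/81)πh²
dh/dt = (dV/dt)/(dV/dh) = -6/((25/81)π·7²) = -486/(1225π) m/min
The level is dropping at 486/(1225π) ≈ 0.1263 m/min.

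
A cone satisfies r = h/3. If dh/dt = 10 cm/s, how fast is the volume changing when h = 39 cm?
1690π cm³/s

V = (1/3)π(h/3)²h = πh³/27
dV/dt = πh²/9 · 10
At h = 39: dV/dt = 1690π cm³/s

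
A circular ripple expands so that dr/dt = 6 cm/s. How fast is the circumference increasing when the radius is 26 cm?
12π cm/s

C = 2πr
dC/dt = 2π · dr/dt = 2π · 6 = 12π cm/s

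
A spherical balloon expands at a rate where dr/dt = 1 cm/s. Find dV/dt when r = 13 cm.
676π cm³/s

V = (4/3)πr³
dV/dt = dV/dr · dr/dt = 4πr² · 1
At r = 13: dV/dt = 676π cm³/s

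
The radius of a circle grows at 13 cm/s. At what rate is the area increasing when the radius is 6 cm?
156π cm²/s

A = πr²
dA/dt = 2πr · dr/dt = 2π(6)(13) = 156π cm²/s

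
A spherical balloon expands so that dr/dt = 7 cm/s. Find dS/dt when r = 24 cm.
1344π cm²/s

S = 4πr²
dS/dt = dS/dr · dr/dt = 8πr · 7
At r = 24: dS/dt = 1344π cm²/s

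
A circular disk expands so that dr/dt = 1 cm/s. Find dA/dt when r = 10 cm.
20π cm²/s

A = πr²
dA/dt = 2πr · dr/dt = 2π(10)(1) = 20π cm²/s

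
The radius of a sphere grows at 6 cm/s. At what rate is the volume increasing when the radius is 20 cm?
9600π cm³/s

V = (4/3)πr³
dV/dt = dV/dr · dr/dt = 4πr² · 6
At r = 20: dV/dt = 9600π cm³/s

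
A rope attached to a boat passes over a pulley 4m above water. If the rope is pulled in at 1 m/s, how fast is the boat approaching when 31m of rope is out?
31√105/315 ≈ 1.008 m/s

rope² = x² + 4²
x = √(31² - 4²) = 3√105
dx/dt = (rope/x) · d(rope)/dt = (31/(3√105)) · (-1) = -31√105/315 m/s
The boat approaches at 31√105/315 ≈ 1.008 m/s.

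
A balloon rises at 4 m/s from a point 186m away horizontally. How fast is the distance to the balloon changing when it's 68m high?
136√9805/9805 ≈ 1.373 m/s

z² = 186² + y²
z = √(186² + 68²) = 2√9805
dz/dt = y/z · dy/dt = 68/(2√9805) · 4 = 136√9805/9805 ≈ 1.373 m/s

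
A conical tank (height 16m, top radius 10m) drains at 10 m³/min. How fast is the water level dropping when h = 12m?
8/(45π) ≈ 0.05659 m/min

r/h = 10/16, so r = (5/8)h
V = (1/3)πr²h = (1/3)π((5/8)h)²h = (25/192)πh³
dV/dh = (25/64)πh²
dh/dt = (dV/dt)/(dV/dh) = -10/((25/64)π·12²) = -8/(45π) m/min
The level is dropping at 8/(45π) ≈ 0.05659 m/min.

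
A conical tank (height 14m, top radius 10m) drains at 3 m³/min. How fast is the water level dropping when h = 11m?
147/(3025π) ≈ 0.01547 m/min

r/h = 10/14, so r = (5/7)h
V = (1/3)πr²h = (1/3)π((5/7)h)²h = (25/147)πh³
dV/dh = (25/49)πh²
dh/dt = (dV/dt)/(dV/dh) = -3/((25/49)π·11²) = -147/(3025π) m/min
The level is dropping at 147/(3025π) ≈ 0.01547 m/min.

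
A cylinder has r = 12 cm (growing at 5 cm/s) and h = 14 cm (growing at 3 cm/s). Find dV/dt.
2112π cm³/s

V = πr²h
dV/dt = 2πrh·dr/dt + πr²·dh/dt
= 2π(12)(14)(5) + π(12)²(3)
= 2112π cm³/s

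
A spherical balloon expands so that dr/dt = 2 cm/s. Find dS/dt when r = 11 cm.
176π cm²/s

S = 4πr²
dS/dt = dS/dr · dr/dt = 8πr · 2
At r = 11: dS/dt = 176π cm²/s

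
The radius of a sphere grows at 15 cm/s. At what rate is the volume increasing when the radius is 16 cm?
15360π cm³/s

V = (4/3)πr³
dV/dt = dV/dr · dr/dt = 4πr² · 15
At r = 16: dV/dt = 15360π cm³/s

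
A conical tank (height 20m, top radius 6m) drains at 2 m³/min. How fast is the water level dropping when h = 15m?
8/(81π) ≈ 0.03144 m/min

r/h = 6/20, so r = (3/10)h
V = (1/3)πr²h = (1/3)π((3/10)h)²h = (3/100)πh³
dV/dh = (9/100)πh²
dh/dt = (dV/dt)/(dV/dh) = -2/((9/100)π·15²) = -8/(81π) m/min
The level is dropping at 8/(81π) ≈ 0.03144 m/min.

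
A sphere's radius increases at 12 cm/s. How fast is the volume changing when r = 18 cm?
15552π cm³/s

V = (4/3)πr³
dV/dt = dV/dr · dr/dt = 4πr² · 12
At r = 18: dV/dt = 15552π cm³/s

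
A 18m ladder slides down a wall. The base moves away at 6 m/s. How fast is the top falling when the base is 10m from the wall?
15√14/14 ≈ 4.009 m/s

x² + y² = 18²
2x·dx/dt + 2y·dy/dt = 0
dy/dt = -x/y · dx/dt = -10/(4√14) · 6 = -15√14/14 m/s
The top is descending at 15√14/14 ≈ 4.009 m/s.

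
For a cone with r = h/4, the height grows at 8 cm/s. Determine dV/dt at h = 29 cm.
841π/2 cm³/s

V = (1/3)π(h/4)²h = πh³/48
dV/dt = πh²/16 · 8
At h = 29: dV/dt = 841π/2 cm³/s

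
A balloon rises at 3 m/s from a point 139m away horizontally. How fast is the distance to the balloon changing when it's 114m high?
342√32317/32317 ≈ 1.902 m/s

z² = 139² + y²
z = √(139² + 114²) = √32317
dz/dt = y/z · dy/dt = 114/√32317 · 3 = 342√32317/32317 ≈ 1.902 m/s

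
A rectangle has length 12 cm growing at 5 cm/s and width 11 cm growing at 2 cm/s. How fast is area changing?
79 cm²/s

A = lw
dA/dt = w·dl/dt + l·dw/dt = 11·5 + 12·2 = 79 cm²/s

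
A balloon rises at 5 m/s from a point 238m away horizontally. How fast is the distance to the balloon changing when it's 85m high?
25√221/221 ≈ 1.682 m/s

z² = 238² + y²
z = √(238² + 85²) = 17√221
dz/dt = y/z · dy/dt = 85/(17√221) · 5 = 25√221/221 ≈ 1.682 m/s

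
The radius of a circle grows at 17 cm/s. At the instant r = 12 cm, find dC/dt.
34π cm/s

C = 2πr
dC/dt = 2π · dr/dt = 2π · 17 = 34π cm/s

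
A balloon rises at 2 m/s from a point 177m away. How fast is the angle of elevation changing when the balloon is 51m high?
0.010433 rad/s

tan(θ) = y/177
sec²(θ) · dθ/dt = (1/177) · dy/dt
dθ/dt = cos²(θ)/177 · 2 = 177/(177² + 51²) · 2
dθ/dt = 0.010433 rad/s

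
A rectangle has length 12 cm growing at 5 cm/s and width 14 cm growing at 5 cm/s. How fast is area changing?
130 cm²/s

A = lw
dA/dt = w·dl/dt + l·dw/dt = 14·5 + 12·5 = 130 cm²/s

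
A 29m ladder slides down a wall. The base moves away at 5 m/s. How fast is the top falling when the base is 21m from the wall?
21/4 = 5.25 m/s

x² + y² = 29²
2x·dx/dt + 2y·dy/dt = 0
dy/dt = -x/y · dx/dt = -21/20 · 5 = -21/4 m/s
The top is descending at 21/4 = 5.25 m/s.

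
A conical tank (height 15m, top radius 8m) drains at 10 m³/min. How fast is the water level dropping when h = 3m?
125/(32π) ≈ 1.243 m/min

r/h = 8/15, so r = (8/15)h
V = (1/3)πr²h = (1/3)π((8/15)h)²h = (64/675)πh³
dV/dh = (64/225)πh²
dh/dt = (dV/dt)/(dV/dh) = -10/((64/225)π·3²) = -125/(32π) m/min
The level is dropping at 125/(32π) ≈ 1.243 m/min.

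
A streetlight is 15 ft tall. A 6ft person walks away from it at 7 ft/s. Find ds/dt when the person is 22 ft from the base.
14/3 ft/s

By similar triangles: 15/(x+s) = 6/s
Solving: s = 6x/9
ds/dt = 6/9 · dx/dt = 2/3 · 7 = 14/3 ft/s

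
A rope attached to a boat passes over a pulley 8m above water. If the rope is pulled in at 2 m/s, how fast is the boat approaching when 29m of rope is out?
58√777/777 ≈ 2.081 m/s

rope² = x² + 8²
x = √(29² - 8²) = √777
dx/dt = (rope/x) · d(rope)/dt = (29/√777) · (-2) = -58√777/777 m/s
The boat approaches at 58√777/777 ≈ 2.081 m/s.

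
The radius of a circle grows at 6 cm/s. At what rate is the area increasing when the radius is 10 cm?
120π cm²/s

A = πr²
dA/dt = 2πr · dr/dt = 2π(10)(6) = 120π cm²/s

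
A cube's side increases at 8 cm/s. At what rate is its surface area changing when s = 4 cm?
384 cm²/s

A = 6s²
dA/dt = 12s · ds/dt = 12·4·8 = 384 cm²/s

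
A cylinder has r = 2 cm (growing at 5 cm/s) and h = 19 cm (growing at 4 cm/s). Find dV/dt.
396π cm³/s

V = πr²h
dV/dt = 2πrh·dr/dt + πr²·dh/dt
= 2π(2)(19)(5) + π(2)²(4)
= 396π cm³/s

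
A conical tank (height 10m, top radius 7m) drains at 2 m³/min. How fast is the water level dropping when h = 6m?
50/(441π) ≈ 0.03609 m/min

r/h = 7/10, so r = (7/10)h
V = (1/3)πr²h = (1/3)π((7/10)h)²h = (49/300)πh³
dV/dh = (49/100)πh²
dh/dt = (dV/dt)/(dV/dh) = -2/((49/100)π·6²) = -50/(441π) m/min
The level is dropping at 50/(441π) ≈ 0.03609 m/min.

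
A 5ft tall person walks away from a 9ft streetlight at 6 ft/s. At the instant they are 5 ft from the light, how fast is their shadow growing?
15/2 ft/s

By similar triangles: 9/(x+s) = 5/s
Solving: s = 5x/4
ds/dt = 5/4 · dx/dt = 5/4 · 6 = 15/2 ft/s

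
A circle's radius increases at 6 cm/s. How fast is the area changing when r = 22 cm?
264π cm²/s

A = πr²
dA/dt = 2πr · dr/dt = 2π(22)(6) = 264π cm²/s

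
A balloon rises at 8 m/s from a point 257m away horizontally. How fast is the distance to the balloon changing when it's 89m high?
356√73970/36985 ≈ 2.618 m/s

z² = 257² + y²
z = √(257² + 89²) = √73970
dz/dt = y/z · dy/dt = 89/√73970 · 8 = 356√73970/36985 ≈ 2.618 m/s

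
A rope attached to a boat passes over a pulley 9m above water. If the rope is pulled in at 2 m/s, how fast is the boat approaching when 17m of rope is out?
17√13/26 ≈ 2.357 m/s

rope² = x² + 9²
x = √(17² - 9²) = 4√13
dx/dt = (rope/x) · d(rope)/dt = (17/(4√13)) · (-2) = -17√13/26 m/s
The boat approaches at 17√13/26 ≈ 2.357 m/s.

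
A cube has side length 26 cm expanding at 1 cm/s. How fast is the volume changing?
2028 cm³/s

V = s³
dV/dt = 3s² · ds/dt = 3·26²·1 = 2028 cm³/s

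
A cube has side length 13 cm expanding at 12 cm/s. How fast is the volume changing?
6084 cm³/s

V = s³
dV/dt = 3s² · ds/dt = 3·13²·12 = 6084 cm³/s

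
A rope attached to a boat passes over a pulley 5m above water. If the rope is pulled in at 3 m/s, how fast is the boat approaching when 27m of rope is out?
81√11/88 ≈ 3.053 m/s

rope² = x² + 5²
x = √(27² - 5²) = 8√11
dx/dt = (rope/x) · d(rope)/dt = (27/(8√11)) · (-3) = -81√11/88 m/s
The boat approaches at 81√11/88 ≈ 3.053 m/s.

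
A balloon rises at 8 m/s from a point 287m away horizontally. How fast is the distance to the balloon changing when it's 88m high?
704√90113/90113 ≈ 2.345 m/s

z² = 287² + y²
z = √(287² + 88²) = √90113
dz/dt = y/z · dy/dt = 88/√90113 · 8 = 704√90113/90113 ≈ 2.345 m/s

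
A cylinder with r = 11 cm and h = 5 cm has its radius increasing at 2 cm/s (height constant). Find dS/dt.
108π cm²/s

S = 2πrh + 2πr² (lateral + bases)
dS/dt = (2πh + 4πr)·dr/dt = (2π·5 + 4π·11)·2
= 108π cm²/s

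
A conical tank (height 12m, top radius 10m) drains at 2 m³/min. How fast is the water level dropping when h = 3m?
8/(25π) ≈ 0.1019 m/min

r/h = 10/12, so r = (5/6)h
V = (1/3)πr²h = (1/3)π((5/6)h)²h = (25/108)πh³
dV/dh = (25/36)πh²
dh/dt = (dV/dt)/(dV/dh) = -2/((25/36)π·3²) = -8/(25π) m/min
The level is dropping at 8/(25π) ≈ 0.1019 m/min.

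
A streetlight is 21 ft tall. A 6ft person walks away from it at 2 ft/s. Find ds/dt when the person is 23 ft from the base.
4/5 ft/s

By similar triangles: 21/(x+s) = 6/s
Solving: s = 6x/15
ds/dt = 6/15 · dx/dt = 2/5 · 2 = 4/5 ft/s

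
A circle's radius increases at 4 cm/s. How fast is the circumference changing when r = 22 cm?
8π cm/s

C = 2πr
dC/dt = 2π · dr/dt = 2π · 4 = 8π cm/s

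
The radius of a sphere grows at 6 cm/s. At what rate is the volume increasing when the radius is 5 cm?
600π cm³/s

V = (4/3)πr³
dV/dt = dV/dr · dr/dt = 4πr² · 6
At r = 5: dV/dt = 600π cm³/s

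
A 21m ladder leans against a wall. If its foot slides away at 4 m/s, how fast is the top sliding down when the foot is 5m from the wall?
5√26/26 ≈ 0.9806 m/s

x² + y² = 21²
2x·dx/dt + 2y·dy/dt = 0
dy/dt = -x/y · dx/dt = -5/(4√26) · 4 = -5√26/26 m/s
The top is descending at 5√26/26 ≈ 0.9806 m/s.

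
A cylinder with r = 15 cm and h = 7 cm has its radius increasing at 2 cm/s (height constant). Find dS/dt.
148π cm²/s

S = 2πrh + 2πr² (lateral + bases)
dS/dt = (2πh + 4πr)·dr/dt = (2π·7 + 4π·15)·2
= 148π cm²/s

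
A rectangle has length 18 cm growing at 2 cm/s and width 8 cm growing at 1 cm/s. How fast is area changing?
34 cm²/s

A = lw
dA/dt = w·dl/dt + l·dw/dt = 8·2 + 18·1 = 34 cm²/s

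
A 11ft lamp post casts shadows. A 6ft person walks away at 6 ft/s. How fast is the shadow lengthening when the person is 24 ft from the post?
36/5 ft/s

By similar triangles: 11/(x+s) = 6/s
Solving: s = 6x/5
ds/dt = 6/5 · dx/dt = 6/5 · 6 = 36/5 ft/s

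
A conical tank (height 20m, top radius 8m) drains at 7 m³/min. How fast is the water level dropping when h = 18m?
175/(1296π) ≈ 0.04298 m/min

r/h = 8/20, so r = (2/5)h
V = (1/3)πr²h = (1/3)π((2/5)h)²h = (4/75)πh³
dV/dh = (4/25)πh²
dh/dt = (dV/dt)/(dV/dh) = -7/((4/25)π·18²) = -175/(1296π) m/min
The level is dropping at 175/(1296π) ≈ 0.04298 m/min.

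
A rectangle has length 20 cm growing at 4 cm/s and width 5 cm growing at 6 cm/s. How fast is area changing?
140 cm²/s

A = lw
dA/dt = w·dl/dt + l·dw/dt = 5·4 + 20·6 = 140 cm²/s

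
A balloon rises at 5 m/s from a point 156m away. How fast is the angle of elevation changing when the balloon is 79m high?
0.025509 rad/s

tan(θ) = y/156
sec²(θ) · dθ/dt = (1/156) · dy/dt
dθ/dt = cos²(θ)/156 · 5 = 156/(156² + 79²) · 5
dθ/dt = 0.025509 rad/s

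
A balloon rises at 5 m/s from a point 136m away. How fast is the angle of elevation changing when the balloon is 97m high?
0.024368 rad/s

tan(θ) = y/136
sec²(θ) · dθ/dt = (1/136) · dy/dt
dθ/dt = cos²(θ)/136 · 5 = 136/(136² + 97²) · 5
dθ/dt = 0.024368 rad/s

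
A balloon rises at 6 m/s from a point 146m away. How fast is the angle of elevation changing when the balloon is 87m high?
0.030327 rad/s

tan(θ) = y/146
sec²(θ) · dθ/dt = (1/146) · dy/dt
dθ/dt = cos²(θ)/146 · 6 = 146/(146² + 87²) · 6
dθ/dt = 0.030327 rad/s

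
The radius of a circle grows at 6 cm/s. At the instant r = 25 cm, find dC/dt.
12π cm/s

C = 2πr
dC/dt = 2π · dr/dt = 2π · 6 = 12π cm/s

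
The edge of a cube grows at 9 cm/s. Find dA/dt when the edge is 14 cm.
1512 cm²/s

A = 6s²
dA/dt = 12s · ds/dt = 12·14·9 = 1512 cm²/s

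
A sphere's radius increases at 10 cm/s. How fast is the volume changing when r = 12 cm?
5760π cm³/s

V = (4/3)πr³
dV/dt = dV/dr · dr/dt = 4πr² · 10
At r = 12: dV/dt = 5760π cm³/s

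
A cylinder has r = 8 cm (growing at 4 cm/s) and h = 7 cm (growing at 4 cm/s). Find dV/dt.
704π cm³/s

V = πr²h
dV/dt = 2πrh·dr/dt + πr²·dh/dt
= 2π(8)(7)(4) + π(8)²(4)
= 704π cm³/s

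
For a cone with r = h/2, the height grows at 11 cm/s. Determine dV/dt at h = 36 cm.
3564π cm³/s

V = (1/3)π(h/2)²h = πh³/12
dV/dt = πh²/4 · 11
At h = 36: dV/dt = 3564π cm³/s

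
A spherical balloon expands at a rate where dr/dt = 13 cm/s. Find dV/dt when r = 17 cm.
15028π cm³/s

V = (4/3)πr³
dV/dt = dV/dr · dr/dt = 4πr² · 13
At r = 17: dV/dt = 15028π cm³/s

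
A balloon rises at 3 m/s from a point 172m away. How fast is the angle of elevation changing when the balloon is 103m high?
0.012838 rad/s

tan(θ) = y/172
sec²(θ) · dθ/dt = (1/172) · dy/dt
dθ/dt = cos²(θ)/172 · 3 = 172/(172² + 103²) · 3
dθ/dt = 0.012838 rad/s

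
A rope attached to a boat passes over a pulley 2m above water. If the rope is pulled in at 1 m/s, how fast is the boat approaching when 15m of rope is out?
15√221/221 ≈ 1.009 m/s

rope² = x² + 2²
x = √(15² - 2²) = √221
dx/dt = (rope/x) · d(rope)/dt = (15/√221) · (-1) = -15√221/221 m/s
The boat approaches at 15√221/221 ≈ 1.009 m/s.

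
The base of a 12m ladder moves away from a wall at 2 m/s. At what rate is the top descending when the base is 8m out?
4√5/5 ≈ 1.789 m/s

x² + y² = 12²
2x·dx/dt + 2y·dy/dt = 0
dy/dt = -x/y · dx/dt = -8/(4√5) · 2 = -4√5/5 m/s
The top is descending at 4√5/5 ≈ 1.789 m/s.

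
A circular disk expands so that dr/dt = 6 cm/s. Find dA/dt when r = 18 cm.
216π cm²/s

A = πr²
dA/dt = 2πr · dr/dt = 2π(18)(6) = 216π cm²/s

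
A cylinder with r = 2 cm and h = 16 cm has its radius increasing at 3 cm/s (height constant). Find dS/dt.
120π cm²/s

S = 2πrh + 2πr² (lateral + bases)
dS/dt = (2πh + 4πr)·dr/dt = (2π·16 + 4π·2)·3
= 120π cm²/s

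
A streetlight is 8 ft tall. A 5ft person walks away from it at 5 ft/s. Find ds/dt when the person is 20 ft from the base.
25/3 ft/s

By similar triangles: 8/(x+s) = 5/s
Solving: s = 5x/3
ds/dt = 5/3 · dx/dt = 5/3 · 5 = 25/3 ft/s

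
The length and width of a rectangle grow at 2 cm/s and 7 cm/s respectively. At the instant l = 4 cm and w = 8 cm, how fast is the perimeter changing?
18 cm/s

P = 2(l + w)
dP/dt = 2(dl/dt + dw/dt) = 2(2 + 7) = 18 cm/s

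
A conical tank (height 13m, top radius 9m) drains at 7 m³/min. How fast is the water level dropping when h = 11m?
1183/(9801π) ≈ 0.03842 m/min

r/h = 9/13, so r = (9/13)h
V = (1/3)πr²h = (1/3)π((9/13)h)²h = (27/169)πh³
dV/dh = (81/169)πh²
dh/dt = (dV/dt)/(dV/dh) = -7/((81/169)π·11²) = -1183/(9801π) m/min
The level is dropping at 1183/(9801π) ≈ 0.03842 m/min.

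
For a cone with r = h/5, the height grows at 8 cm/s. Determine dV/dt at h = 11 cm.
968π/25 cm³/s

V = (1/3)π(h/5)²h = πh³/75
dV/dt = πh²/25 · 8
At h = 11: dV/dt = 968π/25 cm³/s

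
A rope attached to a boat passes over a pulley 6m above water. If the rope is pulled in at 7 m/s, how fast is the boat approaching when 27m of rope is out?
9√77/11 ≈ 7.18 m/s

rope² = x² + 6²
x = √(27² - 6²) = 3√77
dx/dt = (rope/x) · d(rope)/dt = (27/(3√77)) · (-7) = -9√77/11 m/s
The boat approaches at 9√77/11 ≈ 7.18 m/s.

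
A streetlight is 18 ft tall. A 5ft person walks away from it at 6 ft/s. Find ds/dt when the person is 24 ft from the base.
30/13 ft/s

By similar triangles: 18/(x+s) = 5/s
Solving: s = 5x/13
ds/dt = 5/13 · dx/dt = 5/13 · 6 = 30/13 ft/s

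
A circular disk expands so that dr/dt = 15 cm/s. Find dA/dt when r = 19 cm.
570π cm²/s

A = πr²
dA/dt = 2πr · dr/dt = 2π(19)(15) = 570π cm²/s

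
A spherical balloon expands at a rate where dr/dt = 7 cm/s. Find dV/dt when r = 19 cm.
10108π cm³/s

V = (4/3)πr³
dV/dt = dV/dr · dr/dt = 4πr² · 7
At r = 19: dV/dt = 10108π cm³/s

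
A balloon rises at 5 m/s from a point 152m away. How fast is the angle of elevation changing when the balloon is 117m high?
0.020656 rad/s

tan(θ) = y/152
sec²(θ) · dθ/dt = (1/152) · dy/dt
dθ/dt = cos²(θ)/152 · 5 = 152/(152² + 117²) · 5
dθ/dt = 0.020656 rad/s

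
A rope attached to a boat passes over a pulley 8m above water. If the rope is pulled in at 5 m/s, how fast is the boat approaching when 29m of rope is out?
145√777/777 ≈ 5.202 m/s

rope² = x² + 8²
x = √(29² - 8²) = √777
dx/dt = (rope/x) · d(rope)/dt = (29/√777) · (-5) = -145√777/777 m/s
The boat approaches at 145√777/777 ≈ 5.202 m/s.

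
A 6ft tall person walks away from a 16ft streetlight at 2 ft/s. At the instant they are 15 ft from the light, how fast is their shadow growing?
6/5 ft/s

By similar triangles: 16/(x+s) = 6/s
Solving: s = 6x/10
ds/dt = 6/10 · dx/dt = 3/5 · 2 = 6/5 ft/s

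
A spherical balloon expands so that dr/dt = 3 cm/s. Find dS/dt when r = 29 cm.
696π cm²/s

S = 4πr²
dS/dt = dS/dr · dr/dt = 8πr · 3
At r = 29: dS/dt = 696π cm²/s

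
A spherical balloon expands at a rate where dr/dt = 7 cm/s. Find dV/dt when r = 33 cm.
30492π cm³/s

V = (4/3)πr³
dV/dt = dV/dr · dr/dt = 4πr² · 7
At r = 33: dV/dt = 30492π cm³/s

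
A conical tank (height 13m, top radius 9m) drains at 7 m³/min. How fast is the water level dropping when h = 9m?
1183/(6561π) ≈ 0.05739 m/min

r/h = 9/13, so r = (9/13)h
V = (1/3)πr²h = (1/3)π((9/13)h)²h = (27/169)πh³
dV/dh = (81/169)πh²
dh/dt = (dV/dt)/(dV/dh) = -7/((81/169)π·9²) = -1183/(6561π) m/min
The level is dropping at 1183/(6561π) ≈ 0.05739 m/min.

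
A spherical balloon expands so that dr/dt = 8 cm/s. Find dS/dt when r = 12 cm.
768π cm²/s

S = 4πr²
dS/dt = dS/dr · dr/dt = 8πr · 8
At r = 12: dS/dt = 768π cm²/s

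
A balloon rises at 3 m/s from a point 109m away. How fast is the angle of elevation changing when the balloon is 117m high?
0.012788 rad/s

tan(θ) = y/109
sec²(θ) · dθ/dt = (1/109) · dy/dt
dθ/dt = cos²(θ)/109 · 3 = 109/(109² + 117²) · 3
dθ/dt = 0.012788 rad/s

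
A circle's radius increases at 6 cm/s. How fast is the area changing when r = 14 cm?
168π cm²/s

A = πr²
dA/dt = 2πr · dr/dt = 2π(14)(6) = 168π cm²/s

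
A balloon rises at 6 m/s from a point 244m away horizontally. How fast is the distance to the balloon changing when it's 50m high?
150√15509/15509 ≈ 1.204 m/s

z² = 244² + y²
z = √(244² + 50²) = 2√15509
dz/dt = y/z · dy/dt = 50/(2√15509) · 6 = 150√15509/15509 ≈ 1.204 m/s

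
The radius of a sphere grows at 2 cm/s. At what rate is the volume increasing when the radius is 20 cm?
3200π cm³/s

V = (4/3)πr³
dV/dt = dV/dr · dr/dt = 4πr² · 2
At r = 20: dV/dt = 3200π cm³/s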